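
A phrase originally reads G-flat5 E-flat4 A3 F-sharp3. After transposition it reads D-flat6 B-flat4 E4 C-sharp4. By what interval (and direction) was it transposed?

Take the first pair: Gb5 → Db6. G to D spans 5 letter names, so the interval is some kind of fifth.
Gb5 to Db6 is 7 semitones, which makes it a perfect fifth; the second version is higher, so the direction is up.
Checking another pair — F#3 → C#4 — gives the same interval.

up a perfect fifth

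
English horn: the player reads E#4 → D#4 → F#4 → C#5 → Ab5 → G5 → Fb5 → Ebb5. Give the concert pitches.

A#3 G#3 B3 F#4 Db5 C5 Bbb4 Abb4

Written C4 on the English horn sounds as F3, a perfect fifth lower; apply that shift to every note.
E#4 becomes A#3
D#4 becomes G#3
F#4 becomes B3
C#5 becomes F#4
Ab5 becomes Db5
G5 becomes C5
Fb5 becomes Bbb4
Ebb5 becomes Abb4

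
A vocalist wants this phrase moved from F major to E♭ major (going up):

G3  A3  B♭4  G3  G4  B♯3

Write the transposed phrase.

From F up to E♭ is a minor seventh; apply that to each pitch.
G3 -> F4
A3 -> G4
Bb4 -> Ab5
G3 -> F4
G4 -> F5
B#3 -> A#4

F4 G4 Ab5 F4 F5 A#4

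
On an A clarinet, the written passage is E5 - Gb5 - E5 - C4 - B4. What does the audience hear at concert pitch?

The A clarinet sounds a minor third below written, so transpose each written note down a minor third.
E5 gives C#5
Gb5 gives Eb5
E5 gives C#5
C4 gives A3
B4 gives G#4

C#5 Eb5 C#5 A3 G#4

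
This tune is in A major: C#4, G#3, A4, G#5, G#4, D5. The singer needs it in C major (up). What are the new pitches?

A major to C major up is a minor third, so every note moves up by that interval.
C#4 -> E4
G#3 -> B3
A4 -> C5
G#5 -> B5
G#4 -> B4
D5 -> F5

E4 B3 C5 B5 B4 F5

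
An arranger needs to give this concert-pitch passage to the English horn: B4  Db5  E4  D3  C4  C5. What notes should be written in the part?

F#5 Ab5 B4 A3 G4 G5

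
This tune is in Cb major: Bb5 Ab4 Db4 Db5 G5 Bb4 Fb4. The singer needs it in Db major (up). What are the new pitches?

C6 Bb4 Eb4 Eb5 A5 C5 Gb4

Cb major to Db major up is a major second, so every note moves up by that interval.
Bb5 gives C6
Ab4 gives Bb4
Db4 gives Eb4
Db5 gives Eb5
G5 gives A5
Bb4 gives C5
Fb4 gives Gb4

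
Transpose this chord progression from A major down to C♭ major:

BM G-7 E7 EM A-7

DbM Bbb-7 Gb7 GbM Cb-7

A major down to C♭ major is an augmented sixth; each chord root moves by that interval while the quality stays the same.
BM: root B down an augmented sixth → Db, giving DbM.
G-7: root G down an augmented sixth → Bbb, giving Bbb-7.
E7: root E down an augmented sixth → Gb, giving Gb7.
EM: root E down an augmented sixth → Gb, giving GbM.
A-7: root A down an augmented sixth → Cb, giving Cb-7.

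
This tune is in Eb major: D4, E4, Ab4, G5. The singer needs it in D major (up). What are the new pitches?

Eb major to D major up is a major seventh, so every note moves up by that interval.
D4 → C#5
E4 → D#5
Ab4 → G5
G5 → F#6

C#5 D#5 G5 F#6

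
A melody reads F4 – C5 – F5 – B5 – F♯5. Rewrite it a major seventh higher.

F4 -> E5
C5 -> B5
F5 -> E6
B5 -> A#6
F#5 -> E#6

E5 B5 E6 A#6 E#6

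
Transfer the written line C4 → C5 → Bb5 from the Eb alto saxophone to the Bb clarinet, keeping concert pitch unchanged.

F3 F4 Eb5

First find concert pitch: the Eb alto saxophone sounds a major sixth below written, so C4 C5 Bb5 sounds Eb3 Eb4 Db5.
Then write for Bb clarinet: it sounds a major second below written, so the part must be a major second above concert.
Eb3 → F3
Eb4 → F4
Db5 → Eb5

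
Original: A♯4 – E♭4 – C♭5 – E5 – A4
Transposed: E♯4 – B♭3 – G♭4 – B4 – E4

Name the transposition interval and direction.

down a perfect fourth

From A#4 to E#4 is 4 letter names — a fourth of some quality.
E#4 to A#4 is 5 semitones, which makes it a perfect fourth; the second version is lower, so the direction is down.
Checking another pair — A4 → E4 — gives the same interval.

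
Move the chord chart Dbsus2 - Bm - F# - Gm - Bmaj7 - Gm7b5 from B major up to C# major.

B major up to C# major is a major second; each chord root moves by that interval while the quality stays the same.
Dbsus2: root Db up a major second → Eb, giving Ebsus2.
Bm: root B up a major second → C#, giving C#m.
F#: root F# up a major second → G#, giving G#.
Gm: root G up a major second → A, giving Am.
Bmaj7: root B up a major second → C#, giving C#maj7.
Gm7b5: root G up a major second → A, giving Am7b5.

Ebsus2 C#m G# Am C#maj7 Am7b5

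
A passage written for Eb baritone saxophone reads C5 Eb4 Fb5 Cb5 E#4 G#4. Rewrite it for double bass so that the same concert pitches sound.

Eb4 Gb3 Abb4 Ebb4 G#3 B3

First find concert pitch: the Eb baritone saxophone sounds a major thirteenth below written, so C5 Eb4 Fb5 Cb5 E#4 G#4 sounds Eb3 Gb2 Abb3 Ebb3 G#2 B2.
Then write for double bass: it sounds a perfect octave below written, so the part must be a perfect octave above concert.
Eb3 → Eb4
Gb2 → Gb3
Abb3 → Abb4
Ebb3 → Ebb4
G#2 → G#3
B2 → B3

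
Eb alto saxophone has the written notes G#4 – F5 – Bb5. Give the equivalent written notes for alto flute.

E4 Db5 Gb5

First find concert pitch: the Eb alto saxophone sounds a major sixth below written, so G#4 F5 Bb5 sounds B3 Ab4 Db5.
Then write for alto flute: it sounds a perfect fourth below written, so the part must be a perfect fourth above concert.
B3 → E4
Ab4 → Db5
Db5 → Gb5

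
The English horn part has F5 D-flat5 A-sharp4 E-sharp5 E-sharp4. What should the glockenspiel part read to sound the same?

Bb2 Gb2 D#2 A#2 A#1

First find concert pitch: the English horn sounds a perfect fifth below written, so F5 D-flat5 A-sharp4 E-sharp5 E-sharp4 sounds Bb4 Gb4 D#4 A#4 A#3.
Then write for glockenspiel: it sounds a perfect fifteenth above written, so the part must be a perfect fifteenth below concert.
Bb4 → Bb2
Gb4 → Gb2
D#4 → D#2
A#4 → A#2
A#3 → A#1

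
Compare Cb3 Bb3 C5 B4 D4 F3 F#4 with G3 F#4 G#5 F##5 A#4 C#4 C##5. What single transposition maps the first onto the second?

up an augmented fifth

From Cb3 to G3 is 5 letter names — a fifth of some quality.
Cb3 to G3 is 8 semitones, which makes it an augmented fifth; the second version is higher, so the direction is up.
Checking another pair — F#4 → C##5 — gives the same interval.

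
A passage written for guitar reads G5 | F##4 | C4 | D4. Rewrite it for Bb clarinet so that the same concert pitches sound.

A4 G##3 D3 E3

First find concert pitch: the guitar sounds a perfect octave below written, so G5 F##4 C4 D4 sounds G4 F##3 C3 D3.
Then write for Bb clarinet: it sounds a major second below written, so the part must be a major second above concert.
G4 → A4
F##3 → G##3
C3 → D3
D3 → E3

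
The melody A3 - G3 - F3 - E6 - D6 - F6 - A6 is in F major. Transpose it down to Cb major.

Eb3 Db3 Cb3 Bb5 Ab5 Cb6 Eb6

F major to Cb major down is an augmented fourth, so every note moves down by that interval.
A3 -> Eb3
G3 -> Db3
F3 -> Cb3
E6 -> Bb5
D6 -> Ab5
F6 -> Cb6
A6 -> Eb6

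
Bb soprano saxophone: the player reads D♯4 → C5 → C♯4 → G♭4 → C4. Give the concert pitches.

Written C4 on the Bb soprano saxophone sounds as Bb3, a major second lower; apply that shift to every note.
D#4 -> C#4
C5 -> Bb4
C#4 -> B3
Gb4 -> Fb4
C4 -> Bb3

C#4 Bb4 B3 Fb4 Bb3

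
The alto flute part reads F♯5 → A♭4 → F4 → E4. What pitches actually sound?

C#5 Eb4 C4 B3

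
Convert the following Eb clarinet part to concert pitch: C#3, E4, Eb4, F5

E3 G4 Gb4 Ab5

Written C4 on the Eb clarinet sounds as Eb4, a minor third higher; apply that shift to every note.
C#3 gives E3
E4 gives G4
Eb4 gives Gb4
F5 gives Ab5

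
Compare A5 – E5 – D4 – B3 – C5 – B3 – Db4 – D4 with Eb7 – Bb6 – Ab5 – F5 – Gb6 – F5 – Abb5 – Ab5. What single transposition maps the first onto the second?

up a diminished twelfth

From A5 to Eb7 is 12 letter names — a twelfth of some quality.
A5 to Eb7 is 18 semitones, which makes it a diminished twelfth; the second version is higher, so the direction is up.
Checking another pair — D4 → Ab5 — gives the same interval.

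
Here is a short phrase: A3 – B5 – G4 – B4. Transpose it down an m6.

C#3 D#5 B3 D#4

A minor sixth down from A3 gives C#3.
B5: a sixth down reaches D, and 8 semitones makes it D#5.
A minor sixth down from G4 gives B3.
B4: a sixth down reaches D, and 8 semitones makes it D#4.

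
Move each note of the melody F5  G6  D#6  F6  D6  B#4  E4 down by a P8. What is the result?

F4 G5 D#5 F5 D5 B#3 E3

F5 becomes F4
G6 becomes G5
D#6 becomes D#5
F6 becomes F5
D6 becomes D5
B#4 becomes B#3
E4 becomes E3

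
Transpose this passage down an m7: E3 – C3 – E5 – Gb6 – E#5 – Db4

E3 to F#2
C3 to D2
E5 to F#4
Gb6 to Ab5
E#5 to F##4
Db4 to Eb3

F#2 D2 F#4 Ab5 F##4 Eb3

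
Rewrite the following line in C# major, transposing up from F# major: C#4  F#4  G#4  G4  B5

F# major to C# major up is a perfect fifth, so every note moves up by that interval.
C#4 becomes G#4
F#4 becomes C#5
G#4 becomes D#5
G4 becomes D5
B5 becomes F#6

G#4 C#5 D#5 D5 F#6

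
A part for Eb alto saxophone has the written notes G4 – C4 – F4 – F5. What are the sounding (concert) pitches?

Bb3 Eb3 Ab3 Ab4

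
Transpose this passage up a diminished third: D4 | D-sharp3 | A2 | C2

D4 to Fb4
D#3 to F3
A2 to Cb3
C2 to Ebb2

Fb4 F3 Cb3 Ebb2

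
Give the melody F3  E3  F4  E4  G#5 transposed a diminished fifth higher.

Cb4 Bb3 Cb5 Bb4 D6

F3: a fifth up reaches C, and 6 semitones makes it Cb4.
E3 up a diminished fifth is Bb3.
F4: a fifth up reaches C, and 6 semitones makes it Cb5.
E4: a fifth up reaches B, and 6 semitones makes it Bb4.
G#5 up a diminished fifth is D6.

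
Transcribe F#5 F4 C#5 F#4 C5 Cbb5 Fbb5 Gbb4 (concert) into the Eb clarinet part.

D#5 D4 A#4 D#4 A4 Abb4 Dbb5 Ebb4

Written C4 sounds as Eb4 on the Eb clarinet, so concert pitches are written a minor third down.
F#5 gives D#5
F4 gives D4
C#5 gives A#4
F#4 gives D#4
C5 gives A4
Cbb5 gives Abb4
Fbb5 gives Dbb5
Gbb4 gives Ebb4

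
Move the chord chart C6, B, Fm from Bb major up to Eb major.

F6 E Bbm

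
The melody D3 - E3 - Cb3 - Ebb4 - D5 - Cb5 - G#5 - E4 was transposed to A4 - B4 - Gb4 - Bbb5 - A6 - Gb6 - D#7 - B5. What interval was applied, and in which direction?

up a perfect twelfth

Take the first pair: D3 → A4. D to A spans 12 letter names, so the interval is some kind of twelfth.
D3 to A4 is 19 semitones, which makes it a perfect twelfth; the second version is higher, so the direction is up.
Checking another pair — E4 → B5 — gives the same interval.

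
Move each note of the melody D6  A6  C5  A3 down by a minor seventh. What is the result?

E5 B5 D4 B2

D6 gives E5
A6 gives B5
C5 gives D4
A3 gives B2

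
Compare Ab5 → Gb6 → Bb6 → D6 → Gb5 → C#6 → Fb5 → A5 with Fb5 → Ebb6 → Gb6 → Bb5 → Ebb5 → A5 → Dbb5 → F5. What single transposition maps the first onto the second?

down a major third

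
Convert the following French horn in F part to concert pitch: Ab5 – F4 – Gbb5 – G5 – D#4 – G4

Db5 Bb3 Cbb5 C5 G#3 C4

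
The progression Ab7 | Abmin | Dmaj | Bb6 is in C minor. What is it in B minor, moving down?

G7 Gmin C#maj A6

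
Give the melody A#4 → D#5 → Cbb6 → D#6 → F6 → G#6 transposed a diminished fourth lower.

E##4 A##4 Gb5 A##5 C#6 D##6

A#4 becomes E##4
D#5 becomes A##4
Cbb6 becomes Gb5
D#6 becomes A##5
F6 becomes C#6
G#6 becomes D##6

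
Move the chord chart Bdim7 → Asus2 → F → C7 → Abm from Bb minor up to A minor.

A#dim7 G#sus2 E B7 Gm

Bb minor up to A minor is a major seventh; each chord root moves by that interval while the quality stays the same.
Bdim7: root B up a major seventh → A#, giving A#dim7.
Asus2: root A up a major seventh → G#, giving G#sus2.
F: root F up a major seventh → E, giving E.
C7: root C up a major seventh → B, giving B7.
Abm: root Ab up a major seventh → G, giving Gm.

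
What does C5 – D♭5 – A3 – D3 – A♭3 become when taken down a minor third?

A4 Bb4 F#3 B2 F3

C5 -> A4
Db5 -> Bb4
A3 -> F#3
D3 -> B2
Ab3 -> F3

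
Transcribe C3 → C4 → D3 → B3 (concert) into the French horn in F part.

G3 G4 A3 F#4

The French horn in F sounds a perfect fifth below written, so the written part must be a perfect fifth above concert — transpose each note up.
C3 gives G3
C4 gives G4
D3 gives A3
B3 gives F#4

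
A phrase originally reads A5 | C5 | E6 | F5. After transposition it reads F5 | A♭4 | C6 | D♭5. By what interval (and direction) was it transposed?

down a major third

From A5 to F5 is 3 letter names — a third of some quality.
F5 to A5 is 4 semitones, which makes it a major third; the second version is lower, so the direction is down.
Checking another pair — F5 → Db5 — gives the same interval.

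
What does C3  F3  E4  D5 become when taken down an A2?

C3 gives Bbb2
F3 gives Ebb3
E4 gives Db4
D5 gives Cb5

Bbb2 Ebb3 Db4 Cb5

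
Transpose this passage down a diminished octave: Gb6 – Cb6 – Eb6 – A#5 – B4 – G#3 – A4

A diminished octave down from Gb6 gives G5.
A diminished octave down from Cb6 gives C5.
Eb6 down a diminished octave is E5.
A#5 down a diminished octave is A##4.
A diminished octave down from B4 gives B#3.
A diminished octave down from G#3 gives G##2.
A diminished octave down from A4 gives A#3.

G5 C5 E5 A##4 B#3 G##2 A#3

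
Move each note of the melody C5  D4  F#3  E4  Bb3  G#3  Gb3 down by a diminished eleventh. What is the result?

A diminished eleventh down from C5 gives G#3.
D4: an eleventh down reaches A, and 16 semitones makes it A#2.
F#3: an eleventh down reaches C, and 16 semitones makes it C##2.
E4 down a diminished eleventh is B#2.
A diminished eleventh down from Bb3 gives F#2.
G#3: an eleventh down reaches D, and 16 semitones makes it D##2.
Gb3: an eleventh down reaches D, and 16 semitones makes it D2.

G#3 A#2 C##2 B#2 F#2 D##2 D2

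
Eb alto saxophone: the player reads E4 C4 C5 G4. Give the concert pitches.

G3 Eb3 Eb4 Bb3

The Eb alto saxophone sounds a major sixth below written, so transpose each written note down a major sixth.
E4 to G3
C4 to Eb3
C5 to Eb4
G4 to Bb3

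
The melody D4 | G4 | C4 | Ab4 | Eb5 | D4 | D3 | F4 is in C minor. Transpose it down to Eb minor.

F3 Bb3 Eb3 Cb4 Gb4 F3 F2 Ab3

C minor to Eb minor down is a major sixth, so every note moves down by that interval.
D4 -> F3
G4 -> Bb3
C4 -> Eb3
Ab4 -> Cb4
Eb5 -> Gb4
D4 -> F3
D3 -> F2
F4 -> Ab3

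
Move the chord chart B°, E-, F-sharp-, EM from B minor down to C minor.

C° F- G- FM

B minor down to C minor is a major seventh; each chord root moves by that interval while the quality stays the same.
B°: root B down a major seventh → C, giving C°.
E-: root E down a major seventh → F, giving F-.
F-sharp-: root F-sharp down a major seventh → G, giving G-.
EM: root E down a major seventh → F, giving FM.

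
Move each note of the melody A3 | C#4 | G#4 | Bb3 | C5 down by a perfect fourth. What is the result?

E3 G#3 D#4 F3 G4

A3 down a perfect fourth is E3.
C#4: a fourth down reaches G, and 5 semitones makes it G#3.
G#4: a fourth down reaches D, and 5 semitones makes it D#4.
A perfect fourth down from Bb3 gives F3.
C5 down a perfect fourth is G4.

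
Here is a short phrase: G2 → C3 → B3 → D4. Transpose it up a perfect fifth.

D3 G3 F#4 A4

G2 -> D3
C3 -> G3
B3 -> F#4
D4 -> A4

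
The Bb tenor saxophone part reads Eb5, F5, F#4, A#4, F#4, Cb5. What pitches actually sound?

The Bb tenor saxophone sounds a major ninth below written, so transpose each written note down a major ninth.
Eb5 to Db4
F5 to Eb4
F#4 to E3
A#4 to G#3
F#4 to E3
Cb5 to Bbb3

Db4 Eb4 E3 G#3 E3 Bbb3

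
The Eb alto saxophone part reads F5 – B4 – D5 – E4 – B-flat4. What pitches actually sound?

Written C4 on the Eb alto saxophone sounds as Eb3, a major sixth lower; apply that shift to every note.
F5 → Ab4
B4 → D4
D5 → F4
E4 → G3
Bb4 → Db4

Ab4 D4 F4 G3 Db4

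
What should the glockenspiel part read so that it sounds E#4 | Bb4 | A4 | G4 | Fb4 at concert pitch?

E#2 Bb2 A2 G2 Fb2

The glockenspiel sounds a perfect fifteenth above written, so the written part must be a perfect fifteenth below concert — transpose each note down.
E#4 becomes E#2
Bb4 becomes Bb2
A4 becomes A2
G4 becomes G2
Fb4 becomes Fb2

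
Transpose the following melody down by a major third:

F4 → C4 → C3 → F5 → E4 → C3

F4 becomes Db4
C4 becomes Ab3
C3 becomes Ab2
F5 becomes Db5
E4 becomes C4
C3 becomes Ab2

Db4 Ab3 Ab2 Db5 C4 Ab2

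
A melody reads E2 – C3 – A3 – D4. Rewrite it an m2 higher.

F2 Db3 Bb3 Eb4

E2 gives F2
C3 gives Db3
A3 gives Bb3
D4 gives Eb4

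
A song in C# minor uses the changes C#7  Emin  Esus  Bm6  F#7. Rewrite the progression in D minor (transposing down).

D7 Fmin Fsus Cm6 G7

C# minor down to D minor is a major seventh; each chord root moves by that interval while the quality stays the same.
C#7: root C# down a major seventh → D, giving D7.
Emin: root E down a major seventh → F, giving Fmin.
Esus: root E down a major seventh → F, giving Fsus.
Bm6: root B down a major seventh → C, giving Cm6.
F#7: root F# down a major seventh → G, giving G7.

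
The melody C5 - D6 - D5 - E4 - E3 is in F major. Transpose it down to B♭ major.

F4 G5 G4 A3 A2

From F down to B♭ is a perfect fifth; apply that to each pitch.
C5 -> F4
D6 -> G5
D5 -> G4
E4 -> A3
E3 -> A2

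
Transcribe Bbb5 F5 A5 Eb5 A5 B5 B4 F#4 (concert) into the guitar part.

Bbb6 F6 A6 Eb6 A6 B6 B5 F#5

The guitar sounds a perfect octave below written, so the written part must be a perfect octave above concert — transpose each note up.
Bbb5 to Bbb6
F5 to F6
A5 to A6
Eb5 to Eb6
A5 to A6
B5 to B6
B4 to B5
F#4 to F#5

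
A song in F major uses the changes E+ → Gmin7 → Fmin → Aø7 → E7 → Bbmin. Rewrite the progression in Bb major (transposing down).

A+ Cmin7 Bbmin Dø7 A7 Ebmin

F major down to Bb major is a perfect fifth; each chord root moves by that interval while the quality stays the same.
E+: root E down a perfect fifth → A, giving A+.
Gmin7: root G down a perfect fifth → C, giving Cmin7.
Fmin: root F down a perfect fifth → Bb, giving Bbmin.
Aø7: root A down a perfect fifth → D, giving Dø7.
E7: root E down a perfect fifth → A, giving A7.
Bbmin: root Bb down a perfect fifth → Eb, giving Ebmin.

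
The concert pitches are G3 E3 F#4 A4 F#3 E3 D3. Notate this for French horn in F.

Written C4 sounds as F3 on the French horn in F, so concert pitches are written a perfect fifth up.
G3 to D4
E3 to B3
F#4 to C#5
A4 to E5
F#3 to C#4
E3 to B3
D3 to A3

D4 B3 C#5 E5 C#4 B3 A3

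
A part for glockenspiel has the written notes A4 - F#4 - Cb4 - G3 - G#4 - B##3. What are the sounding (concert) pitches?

The glockenspiel sounds a perfect fifteenth above written, so transpose each written note up a perfect fifteenth.
A4 gives A6
F#4 gives F#6
Cb4 gives Cb6
G3 gives G5
G#4 gives G#6
B##3 gives B##5

A6 F#6 Cb6 G5 G#6 B##5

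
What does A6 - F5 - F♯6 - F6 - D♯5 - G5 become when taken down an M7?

Bb5 Gb4 G5 Gb5 E4 Ab4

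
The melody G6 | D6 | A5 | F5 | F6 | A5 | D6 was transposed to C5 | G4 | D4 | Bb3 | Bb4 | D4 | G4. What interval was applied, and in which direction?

down a perfect twelfth

From G6 to C5 is 12 letter names — a twelfth of some quality.
C5 to G6 is 19 semitones, which makes it a perfect twelfth; the second version is lower, so the direction is down.
Checking another pair — D6 → G4 — gives the same interval.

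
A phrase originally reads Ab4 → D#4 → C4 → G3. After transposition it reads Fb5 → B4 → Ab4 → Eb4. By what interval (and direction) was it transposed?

From Ab4 to Fb5 is 6 letter names — a sixth of some quality.
Ab4 to Fb5 is 8 semitones, which makes it a minor sixth; the second version is higher, so the direction is up.
Checking another pair — G3 → Eb4 — gives the same interval.

up a minor sixth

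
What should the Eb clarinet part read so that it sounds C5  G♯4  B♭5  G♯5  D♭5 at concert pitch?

Written C4 sounds as Eb4 on the Eb clarinet, so concert pitches are written a minor third down.
C5 becomes A4
G#4 becomes E#4
Bb5 becomes G5
G#5 becomes E#5
Db5 becomes Bb4

A4 E#4 G5 E#5 Bb4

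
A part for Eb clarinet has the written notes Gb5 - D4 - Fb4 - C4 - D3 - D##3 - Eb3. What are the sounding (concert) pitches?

The Eb clarinet sounds a minor third above written, so transpose each written note up a minor third.
Gb5 -> Bbb5
D4 -> F4
Fb4 -> Abb4
C4 -> Eb4
D3 -> F3
D##3 -> F##3
Eb3 -> Gb3

Bbb5 F4 Abb4 Eb4 F3 F##3 Gb3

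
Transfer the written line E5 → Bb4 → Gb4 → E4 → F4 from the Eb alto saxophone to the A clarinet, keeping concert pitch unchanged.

First find concert pitch: the Eb alto saxophone sounds a major sixth below written, so E5 Bb4 Gb4 E4 F4 sounds G4 Db4 Bbb3 G3 Ab3.
Then write for A clarinet: it sounds a minor third below written, so the part must be a minor third above concert.
G4 → Bb4
Db4 → Fb4
Bbb3 → Dbb4
G3 → Bb3
Ab3 → Cb4

Bb4 Fb4 Dbb4 Bb3 Cb4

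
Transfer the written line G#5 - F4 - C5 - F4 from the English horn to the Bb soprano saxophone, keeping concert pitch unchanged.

D#5 C4 G4 C4

First find concert pitch: the English horn sounds a perfect fifth below written, so G#5 F4 C5 F4 sounds C#5 Bb3 F4 Bb3.
Then write for Bb soprano saxophone: it sounds a major second below written, so the part must be a major second above concert.
C#5 → D#5
Bb3 → C4
F4 → G4
Bb3 → C4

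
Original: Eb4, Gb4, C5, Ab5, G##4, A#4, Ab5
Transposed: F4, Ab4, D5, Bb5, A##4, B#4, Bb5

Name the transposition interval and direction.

up a major second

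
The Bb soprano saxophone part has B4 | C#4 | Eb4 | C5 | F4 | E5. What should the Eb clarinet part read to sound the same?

F#4 G#3 Bb3 G4 C4 B4

First find concert pitch: the Bb soprano saxophone sounds a major second below written, so B4 C#4 Eb4 C5 F4 E5 sounds A4 B3 Db4 Bb4 Eb4 D5.
Then write for Eb clarinet: it sounds a minor third above written, so the part must be a minor third below concert.
A4 → F#4
B3 → G#3
Db4 → Bb3
Bb4 → G4
Eb4 → C4
D5 → B4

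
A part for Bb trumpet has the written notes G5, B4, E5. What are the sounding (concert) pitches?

F5 A4 D5

The Bb trumpet sounds a major second below written, so transpose each written note down a major second.
G5 -> F5
B4 -> A4
E5 -> D5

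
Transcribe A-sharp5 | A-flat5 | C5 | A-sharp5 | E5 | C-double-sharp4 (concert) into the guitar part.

A#6 Ab6 C6 A#6 E6 C##5

Written C4 sounds as C3 on the guitar, so concert pitches are written a perfect octave up.
A#5 becomes A#6
Ab5 becomes Ab6
C5 becomes C6
A#5 becomes A#6
E5 becomes E6
C##4 becomes C##5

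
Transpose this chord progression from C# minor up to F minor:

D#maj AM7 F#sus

Gmaj DbM7 Bbsus

C# minor up to F minor is a diminished fourth; each chord root moves by that interval while the quality stays the same.
D#maj: root D# up a diminished fourth → G, giving Gmaj.
AM7: root A up a diminished fourth → Db, giving DbM7.
F#sus: root F# up a diminished fourth → Bb, giving Bbsus.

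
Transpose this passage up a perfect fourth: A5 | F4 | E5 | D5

D6 Bb4 A5 G5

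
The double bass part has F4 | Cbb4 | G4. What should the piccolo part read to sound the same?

F2 Cbb2 G2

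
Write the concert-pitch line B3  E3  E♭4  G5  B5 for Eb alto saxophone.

The Eb alto saxophone sounds a major sixth below written, so the written part must be a major sixth above concert — transpose each note up.
B3 -> G#4
E3 -> C#4
Eb4 -> C5
G5 -> E6
B5 -> G#6

G#4 C#4 C5 E6 G#6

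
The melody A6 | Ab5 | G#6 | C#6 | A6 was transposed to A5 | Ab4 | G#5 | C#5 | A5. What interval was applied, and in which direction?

down a perfect octave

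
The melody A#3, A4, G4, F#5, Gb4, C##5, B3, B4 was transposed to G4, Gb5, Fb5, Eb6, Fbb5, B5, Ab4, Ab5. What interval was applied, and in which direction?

up a diminished seventh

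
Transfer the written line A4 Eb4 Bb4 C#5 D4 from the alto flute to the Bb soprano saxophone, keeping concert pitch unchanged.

F#4 C4 G4 A#4 B3

First find concert pitch: the alto flute sounds a perfect fourth below written, so A4 Eb4 Bb4 C#5 D4 sounds E4 Bb3 F4 G#4 A3.
Then write for Bb soprano saxophone: it sounds a major second below written, so the part must be a major second above concert.
E4 → F#4
Bb3 → C4
F4 → G4
G#4 → A#4
A3 → B3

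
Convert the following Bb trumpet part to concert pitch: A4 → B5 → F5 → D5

G4 A5 Eb5 C5

Written C4 on the Bb trumpet sounds as Bb3, a major second lower; apply that shift to every note.
A4 becomes G4
B5 becomes A5
F5 becomes Eb5
D5 becomes C5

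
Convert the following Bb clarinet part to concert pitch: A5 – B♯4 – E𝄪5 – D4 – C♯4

G5 A#4 D##5 C4 B3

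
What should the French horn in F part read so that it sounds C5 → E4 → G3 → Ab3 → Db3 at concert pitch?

G5 B4 D4 Eb4 Ab3

Written C4 sounds as F3 on the French horn in F, so concert pitches are written a perfect fifth up.
C5 gives G5
E4 gives B4
G3 gives D4
Ab3 gives Eb4
Db3 gives Ab3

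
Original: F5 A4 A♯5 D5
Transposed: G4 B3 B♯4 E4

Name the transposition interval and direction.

down a minor seventh

From F5 to G4 is 7 letter names — a seventh of some quality.
G4 to F5 is 10 semitones, which makes it a minor seventh; the second version is lower, so the direction is down.
Checking another pair — D5 → E4 — gives the same interval.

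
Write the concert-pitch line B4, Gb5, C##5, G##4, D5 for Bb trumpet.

Written C4 sounds as Bb3 on the Bb trumpet, so concert pitches are written a major second up.
B4 becomes C#5
Gb5 becomes Ab5
C##5 becomes D##5
G##4 becomes A##4
D5 becomes E5

C#5 Ab5 D##5 A##4 E5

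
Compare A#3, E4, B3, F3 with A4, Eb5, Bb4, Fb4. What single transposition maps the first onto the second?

up a diminished octave

From A#3 to A4 is 8 letter names — an octave of some quality.
A#3 to A4 is 11 semitones, which makes it a diminished octave; the second version is higher, so the direction is up.
Checking another pair — F3 → Fb4 — gives the same interval.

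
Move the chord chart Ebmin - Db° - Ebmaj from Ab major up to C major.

Gmin F° Gmaj

Ab major up to C major is a major third; each chord root moves by that interval while the quality stays the same.
Ebmin: root Eb up a major third → G, giving Gmin.
Db°: root Db up a major third → F, giving F°.
Ebmaj: root Eb up a major third → G, giving Gmaj.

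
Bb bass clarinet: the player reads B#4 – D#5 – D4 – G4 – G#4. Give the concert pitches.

Written C4 on the Bb bass clarinet sounds as Bb2, a major ninth lower; apply that shift to every note.
B#4 → A#3
D#5 → C#4
D4 → C3
G4 → F3
G#4 → F#3

A#3 C#4 C3 F3 F#3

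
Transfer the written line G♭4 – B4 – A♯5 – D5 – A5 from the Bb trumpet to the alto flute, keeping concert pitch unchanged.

Bbb4 D5 C#6 F5 C6

First find concert pitch: the Bb trumpet sounds a major second below written, so G♭4 B4 A♯5 D5 A5 sounds Fb4 A4 G#5 C5 G5.
Then write for alto flute: it sounds a perfect fourth below written, so the part must be a perfect fourth above concert.
Fb4 → Bbb4
A4 → D5
G#5 → C#6
C5 → F5
G5 → C6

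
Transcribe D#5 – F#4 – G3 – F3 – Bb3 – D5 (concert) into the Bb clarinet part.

E#5 G#4 A3 G3 C4 E5

Written C4 sounds as Bb3 on the Bb clarinet, so concert pitches are written a major second up.
D#5 becomes E#5
F#4 becomes G#4
G3 becomes A3
F3 becomes G3
Bb3 becomes C4
D5 becomes E5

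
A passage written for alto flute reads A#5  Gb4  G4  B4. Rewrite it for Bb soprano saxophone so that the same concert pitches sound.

F##5 Eb4 E4 G#4

First find concert pitch: the alto flute sounds a perfect fourth below written, so A#5 Gb4 G4 B4 sounds E#5 Db4 D4 F#4.
Then write for Bb soprano saxophone: it sounds a major second below written, so the part must be a major second above concert.
E#5 → F##5
Db4 → Eb4
D4 → E4
F#4 → G#4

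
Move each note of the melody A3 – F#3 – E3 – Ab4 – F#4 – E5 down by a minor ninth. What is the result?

A minor ninth down from A3 gives G#2.
F#3 down a minor ninth is E#2.
E3: a ninth down reaches D, and 13 semitones makes it D#2.
Ab4: a ninth down reaches G, and 13 semitones makes it G3.
F#4 down a minor ninth is E#3.
E5 down a minor ninth is D#4.

G#2 E#2 D#2 G3 E#3 D#4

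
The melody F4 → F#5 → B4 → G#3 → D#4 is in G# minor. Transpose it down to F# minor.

Eb4 E5 A4 F#3 C#4

From G# down to F# is a major second; apply that to each pitch.
F4 gives Eb4
F#5 gives E5
B4 gives A4
G#3 gives F#3
D#4 gives C#4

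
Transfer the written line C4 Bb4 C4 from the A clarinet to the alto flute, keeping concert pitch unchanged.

D4 C5 D4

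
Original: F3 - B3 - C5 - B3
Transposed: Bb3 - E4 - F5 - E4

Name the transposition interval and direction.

up a perfect fourth

From F3 to Bb3 is 4 letter names — a fourth of some quality.
F3 to Bb3 is 5 semitones, which makes it a perfect fourth; the second version is higher, so the direction is up.
Checking another pair — B3 → E4 — gives the same interval.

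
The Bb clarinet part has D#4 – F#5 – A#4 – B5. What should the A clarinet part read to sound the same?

E4 G5 B4 C6

First find concert pitch: the Bb clarinet sounds a major second below written, so D#4 F#5 A#4 B5 sounds C#4 E5 G#4 A5.
Then write for A clarinet: it sounds a minor third below written, so the part must be a minor third above concert.
C#4 → E4
E5 → G5
G#4 → B4
A5 → C6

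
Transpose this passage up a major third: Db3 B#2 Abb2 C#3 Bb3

F3 D##3 Cb3 E#3 D4

Db3 becomes F3
B#2 becomes D##3
Abb2 becomes Cb3
C#3 becomes E#3
Bb3 becomes D4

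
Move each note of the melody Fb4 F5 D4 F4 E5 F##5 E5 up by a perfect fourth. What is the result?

Fb4 -> Bbb4
F5 -> Bb5
D4 -> G4
F4 -> Bb4
E5 -> A5
F##5 -> B#5
E5 -> A5

Bbb4 Bb5 G4 Bb4 A5 B#5 A5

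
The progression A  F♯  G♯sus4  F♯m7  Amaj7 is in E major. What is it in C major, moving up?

F D Esus4 Dm7 Fmaj7

E major up to C major is a minor sixth; each chord root moves by that interval while the quality stays the same.
A: root A up a minor sixth → F, giving F.
F♯: root F♯ up a minor sixth → D, giving D.
G♯sus4: root G♯ up a minor sixth → E, giving Esus4.
F♯m7: root F♯ up a minor sixth → D, giving Dm7.
Amaj7: root A up a minor sixth → F, giving Fmaj7.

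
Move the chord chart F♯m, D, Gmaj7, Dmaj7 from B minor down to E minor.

B minor down to E minor is a perfect fifth; each chord root moves by that interval while the quality stays the same.
F♯m: root F♯ down a perfect fifth → B, giving Bm.
D: root D down a perfect fifth → G, giving G.
Gmaj7: root G down a perfect fifth → C, giving Cmaj7.
Dmaj7: root D down a perfect fifth → G, giving Gmaj7.

Bm G Cmaj7 Gmaj7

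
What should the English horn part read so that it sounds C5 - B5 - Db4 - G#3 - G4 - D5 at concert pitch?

G5 F#6 Ab4 D#4 D5 A5

The English horn sounds a perfect fifth below written, so the written part must be a perfect fifth above concert — transpose each note up.
C5 becomes G5
B5 becomes F#6
Db4 becomes Ab4
G#3 becomes D#4
G4 becomes D5
D5 becomes A5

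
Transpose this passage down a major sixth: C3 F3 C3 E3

Eb2 Ab2 Eb2 G2

C3 down a major sixth is Eb2.
F3: a sixth down reaches A, and 9 semitones makes it Ab2.
C3 down a major sixth is Eb2.
E3: a sixth down reaches G, and 9 semitones makes it G2.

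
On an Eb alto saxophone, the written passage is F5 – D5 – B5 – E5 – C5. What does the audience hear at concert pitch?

Written C4 on the Eb alto saxophone sounds as Eb3, a major sixth lower; apply that shift to every note.
F5 gives Ab4
D5 gives F4
B5 gives D5
E5 gives G4
C5 gives Eb4

Ab4 F4 D5 G4 Eb4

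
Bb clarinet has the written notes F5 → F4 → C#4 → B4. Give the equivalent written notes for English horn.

Bb5 Bb4 F#4 E5

First find concert pitch: the Bb clarinet sounds a major second below written, so F5 F4 C#4 B4 sounds Eb5 Eb4 B3 A4.
Then write for English horn: it sounds a perfect fifth below written, so the part must be a perfect fifth above concert.
Eb5 → Bb5
Eb4 → Bb4
B3 → F#4
A4 → E5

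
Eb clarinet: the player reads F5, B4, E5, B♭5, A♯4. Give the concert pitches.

Ab5 D5 G5 Db6 C#5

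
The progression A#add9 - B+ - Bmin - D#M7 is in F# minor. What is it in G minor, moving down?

F# minor down to G minor is a major seventh; each chord root moves by that interval while the quality stays the same.
A#add9: root A# down a major seventh → B, giving Badd9.
B+: root B down a major seventh → C, giving C+.
Bmin: root B down a major seventh → C, giving Cmin.
D#M7: root D# down a major seventh → E, giving EM7.

Badd9 C+ Cmin EM7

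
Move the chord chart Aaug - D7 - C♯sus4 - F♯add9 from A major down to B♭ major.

Bbaug Eb7 Dsus4 Gadd9

A major down to B♭ major is a major seventh; each chord root moves by that interval while the quality stays the same.
Aaug: root A down a major seventh → Bb, giving Bbaug.
D7: root D down a major seventh → Eb, giving Eb7.
C♯sus4: root C♯ down a major seventh → D, giving Dsus4.
F♯add9: root F♯ down a major seventh → G, giving Gadd9.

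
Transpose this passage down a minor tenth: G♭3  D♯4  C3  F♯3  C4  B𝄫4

Eb2 B#2 A1 D#2 A2 Gb3

Gb3 → Eb2
D#4 → B#2
C3 → A1
F#3 → D#2
C4 → A2
Bbb4 → Gb3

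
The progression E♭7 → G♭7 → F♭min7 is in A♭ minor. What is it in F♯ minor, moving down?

A♭ minor down to F♯ minor is a diminished third; each chord root moves by that interval while the quality stays the same.
E♭7: root E♭ down a diminished third → C#, giving C#7.
G♭7: root G♭ down a diminished third → E, giving E7.
F♭min7: root F♭ down a diminished third → D, giving Dmin7.

C#7 E7 Dmin7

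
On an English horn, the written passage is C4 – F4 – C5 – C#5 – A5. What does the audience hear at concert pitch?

F3 Bb3 F4 F#4 D5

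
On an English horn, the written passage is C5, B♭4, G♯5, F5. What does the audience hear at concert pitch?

F4 Eb4 C#5 Bb4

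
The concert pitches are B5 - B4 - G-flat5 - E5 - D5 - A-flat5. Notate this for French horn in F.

F#6 F#5 Db6 B5 A5 Eb6

Written C4 sounds as F3 on the French horn in F, so concert pitches are written a perfect fifth up.
B5 to F#6
B4 to F#5
Gb5 to Db6
E5 to B5
D5 to A5
Ab5 to Eb6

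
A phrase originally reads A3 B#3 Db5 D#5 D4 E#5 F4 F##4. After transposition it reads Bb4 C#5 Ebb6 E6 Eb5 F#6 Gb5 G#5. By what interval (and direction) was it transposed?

From A3 to Bb4 is 9 letter names — a ninth of some quality.
A3 to Bb4 is 13 semitones, which makes it a minor ninth; the second version is higher, so the direction is up.
Checking another pair — F##4 → G#5 — gives the same interval.

up a minor ninth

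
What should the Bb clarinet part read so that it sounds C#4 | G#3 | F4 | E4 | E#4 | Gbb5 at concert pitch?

D#4 A#3 G4 F#4 F##4 Abb5

The Bb clarinet sounds a major second below written, so the written part must be a major second above concert — transpose each note up.
C#4 → D#4
G#3 → A#3
F4 → G4
E4 → F#4
E#4 → F##4
Gbb5 → Abb5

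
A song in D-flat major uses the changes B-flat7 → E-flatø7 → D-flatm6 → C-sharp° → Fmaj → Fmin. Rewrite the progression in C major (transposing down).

D-flat major down to C major is a minor second; each chord root moves by that interval while the quality stays the same.
B-flat7: root B-flat down a minor second → A, giving A7.
E-flatø7: root E-flat down a minor second → D, giving Dø7.
D-flatm6: root D-flat down a minor second → C, giving Cm6.
C-sharp°: root C-sharp down a minor second → B#, giving B#°.
Fmaj: root F down a minor second → E, giving Emaj.
Fmin: root F down a minor second → E, giving Emin.

A7 Dø7 Cm6 B#° Emaj Emin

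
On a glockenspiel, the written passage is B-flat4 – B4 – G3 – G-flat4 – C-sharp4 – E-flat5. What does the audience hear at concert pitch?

Bb6 B6 G5 Gb6 C#6 Eb7

Written C4 on the glockenspiel sounds as C6, a perfect fifteenth higher; apply that shift to every note.
Bb4 becomes Bb6
B4 becomes B6
G3 becomes G5
Gb4 becomes Gb6
C#4 becomes C#6
Eb5 becomes Eb7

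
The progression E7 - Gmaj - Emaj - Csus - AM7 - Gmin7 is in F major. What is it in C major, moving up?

B7 Dmaj Bmaj Gsus EM7 Dmin7

F major up to C major is a perfect fifth; each chord root moves by that interval while the quality stays the same.
E7: root E up a perfect fifth → B, giving B7.
Gmaj: root G up a perfect fifth → D, giving Dmaj.
Emaj: root E up a perfect fifth → B, giving Bmaj.
Csus: root C up a perfect fifth → G, giving Gsus.
AM7: root A up a perfect fifth → E, giving EM7.
Gmin7: root G up a perfect fifth → D, giving Dmin7.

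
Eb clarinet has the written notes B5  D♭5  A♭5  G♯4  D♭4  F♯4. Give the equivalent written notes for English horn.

First find concert pitch: the Eb clarinet sounds a minor third above written, so B5 D♭5 A♭5 G♯4 D♭4 F♯4 sounds D6 Fb5 Cb6 B4 Fb4 A4.
Then write for English horn: it sounds a perfect fifth below written, so the part must be a perfect fifth above concert.
D6 → A6
Fb5 → Cb6
Cb6 → Gb6
B4 → F#5
Fb4 → Cb5
A4 → E5

A6 Cb6 Gb6 F#5 Cb5 E5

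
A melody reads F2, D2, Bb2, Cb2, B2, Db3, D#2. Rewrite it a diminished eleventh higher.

F2 to Bbb3
D2 to Gb3
Bb2 to Ebb4
Cb2 to Fbb3
B2 to Eb4
Db3 to Gbb4
D#2 to G3

Bbb3 Gb3 Ebb4 Fbb3 Eb4 Gbb4 G3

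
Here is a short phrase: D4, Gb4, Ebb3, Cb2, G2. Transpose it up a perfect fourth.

G4 Cb5 Abb3 Fb2 C3

D4: a fourth up reaches G, and 5 semitones makes it G4.
A perfect fourth up from Gb4 gives Cb5.
A perfect fourth up from Ebb3 gives Abb3.
A perfect fourth up from Cb2 gives Fb2.
A perfect fourth up from G2 gives C3.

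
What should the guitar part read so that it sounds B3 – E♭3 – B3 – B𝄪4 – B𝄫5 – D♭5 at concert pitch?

The guitar sounds a perfect octave below written, so the written part must be a perfect octave above concert — transpose each note up.
B3 → B4
Eb3 → Eb4
B3 → B4
B##4 → B##5
Bbb5 → Bbb6
Db5 → Db6

B4 Eb4 B4 B##5 Bbb6 Db6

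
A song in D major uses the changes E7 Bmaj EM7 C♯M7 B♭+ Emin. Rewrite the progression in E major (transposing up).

D major up to E major is a major second; each chord root moves by that interval while the quality stays the same.
E7: root E up a major second → F#, giving F#7.
Bmaj: root B up a major second → C#, giving C#maj.
EM7: root E up a major second → F#, giving F#M7.
C♯M7: root C♯ up a major second → D#, giving D#M7.
B♭+: root B♭ up a major second → C, giving C+.
Emin: root E up a major second → F#, giving F#min.

F#7 C#maj F#M7 D#M7 C+ F#min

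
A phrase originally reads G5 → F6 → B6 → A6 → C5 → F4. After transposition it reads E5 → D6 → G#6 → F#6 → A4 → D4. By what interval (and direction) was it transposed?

From G5 to E5 is 3 letter names — a third of some quality.
E5 to G5 is 3 semitones, which makes it a minor third; the second version is lower, so the direction is down.
Checking another pair — F4 → D4 — gives the same interval.

down a minor third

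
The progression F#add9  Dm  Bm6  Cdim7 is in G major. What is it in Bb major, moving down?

G major down to Bb major is a major sixth; each chord root moves by that interval while the quality stays the same.
F#add9: root F# down a major sixth → A, giving Aadd9.
Dm: root D down a major sixth → F, giving Fm.
Bm6: root B down a major sixth → D, giving Dm6.
Cdim7: root C down a major sixth → Eb, giving Ebdim7.

Aadd9 Fm Dm6 Ebdim7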